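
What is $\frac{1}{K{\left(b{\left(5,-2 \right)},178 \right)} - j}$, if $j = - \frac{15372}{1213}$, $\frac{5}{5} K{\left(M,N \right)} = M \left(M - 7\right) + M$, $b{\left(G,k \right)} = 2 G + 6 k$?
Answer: $\frac{1213}{34780} \approx 0.034876$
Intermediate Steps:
$K{\left(M,N \right)} = M + M \left(-7 + M\right)$ ($K{\left(M,N \right)} = M \left(M - 7\right) + M = M \left(-7 + M\right) + M = M + M \left(-7 + M\right)$)
$j = - \frac{15372}{1213}$ ($j = \left(-15372\right) \frac{1}{1213} = - \frac{15372}{1213} \approx -12.673$)
$\frac{1}{K{\left(b{\left(5,-2 \right)},178 \right)} - j} = \frac{1}{\left(2 \cdot 5 + 6 \left(-2\right)\right) \left(-6 + \left(2 \cdot 5 + 6 \left(-2\right)\right)\right) - - \frac{15372}{1213}} = \frac{1}{\left(10 - 12\right) \left(-6 + \left(10 - 12\right)\right) + \frac{15372}{1213}} = \frac{1}{- 2 \left(-6 - 2\right) + \frac{15372}{1213}} = \frac{1}{\left(-2\right) \left(-8\right) + \frac{15372}{1213}} = \frac{1}{16 + \frac{15372}{1213}} = \frac{1}{\frac{34780}{1213}} = \frac{1213}{34780}$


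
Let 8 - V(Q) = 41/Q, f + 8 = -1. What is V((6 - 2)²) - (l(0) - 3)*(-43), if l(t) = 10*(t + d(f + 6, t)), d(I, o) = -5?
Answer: -36377/16 ≈ -2273.6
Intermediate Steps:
f = -9 (f = -8 - 1 = -9)
V(Q) = 8 - 41/Q
l(t) = -50 + 10*t (l(t) = 10*(t - 5) = 10*(-5 + t) = -50 + 10*t)
V((6 - 2)²) - (l(0) - 3)*(-43) = (8 - 41/(6 - 2)²) - ((-50 + 10*0) - 3)*(-43) = (8 - 41/(4²)) - ((-50 + 0) - 3)*(-43) = (8 - 41/16) - (-50 - 3)*(-43) = (8 - 41*1/16) - (-53)*(-43) = (8 - 41/16) - 1*2279 = 87/16 - 2279 = -36377/16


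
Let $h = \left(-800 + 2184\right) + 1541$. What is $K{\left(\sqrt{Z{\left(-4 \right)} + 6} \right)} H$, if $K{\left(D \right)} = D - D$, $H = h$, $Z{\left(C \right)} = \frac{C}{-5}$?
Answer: $0$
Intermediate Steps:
$Z{\left(C \right)} = - \frac{C}{5}$ ($Z{\left(C \right)} = C \left(- \frac{1}{5}\right) = - \frac{C}{5}$)
$h = 2925$ ($h = 1384 + 1541 = 2925$)
$H = 2925$
$K{\left(D \right)} = 0$
$K{\left(\sqrt{Z{\left(-4 \right)} + 6} \right)} H = 0 \cdot 2925 = 0$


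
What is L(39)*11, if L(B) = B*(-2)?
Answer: -858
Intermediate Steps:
L(B) = -2*B
L(39)*11 = -2*39*11 = -78*11 = -858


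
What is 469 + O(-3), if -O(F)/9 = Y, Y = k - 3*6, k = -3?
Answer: 658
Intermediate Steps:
Y = -21 (Y = -3 - 3*6 = -3 - 18 = -21)
O(F) = 189 (O(F) = -9*(-21) = 189)
469 + O(-3) = 469 + 189 = 658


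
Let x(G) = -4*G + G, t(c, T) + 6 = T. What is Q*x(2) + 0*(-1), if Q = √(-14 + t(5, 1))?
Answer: -6*I*√19 ≈ -26.153*I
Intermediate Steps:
t(c, T) = -6 + T
Q = I*√19 (Q = √(-14 + (-6 + 1)) = √(-14 - 5) = √(-19) = I*√19 ≈ 4.3589*I)
x(G) = -3*G
Q*x(2) + 0*(-1) = (I*√19)*(-3*2) + 0*(-1) = (I*√19)*(-6) + 0 = -6*I*√19 + 0 = -6*I*√19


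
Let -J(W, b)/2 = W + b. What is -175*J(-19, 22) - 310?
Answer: 740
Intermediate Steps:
J(W, b) = -2*W - 2*b (J(W, b) = -2*(W + b) = -2*W - 2*b)
-175*J(-19, 22) - 310 = -175*(-2*(-19) - 2*22) - 310 = -175*(38 - 44) - 310 = -175*(-6) - 310 = 1050 - 310 = 740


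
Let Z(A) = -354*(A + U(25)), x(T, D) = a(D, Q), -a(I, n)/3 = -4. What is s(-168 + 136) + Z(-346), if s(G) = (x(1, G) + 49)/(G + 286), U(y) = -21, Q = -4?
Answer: 32999233/254 ≈ 1.2992e+5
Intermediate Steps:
a(I, n) = 12 (a(I, n) = -3*(-4) = 12)
x(T, D) = 12
s(G) = 61/(286 + G) (s(G) = (12 + 49)/(G + 286) = 61/(286 + G))
Z(A) = 7434 - 354*A (Z(A) = -354*(A - 21) = -354*(-21 + A) = 7434 - 354*A)
s(-168 + 136) + Z(-346) = 61/(286 + (-168 + 136)) + (7434 - 354*(-346)) = 61/(286 - 32) + (7434 + 122484) = 61/254 + 129918 = 32999233/254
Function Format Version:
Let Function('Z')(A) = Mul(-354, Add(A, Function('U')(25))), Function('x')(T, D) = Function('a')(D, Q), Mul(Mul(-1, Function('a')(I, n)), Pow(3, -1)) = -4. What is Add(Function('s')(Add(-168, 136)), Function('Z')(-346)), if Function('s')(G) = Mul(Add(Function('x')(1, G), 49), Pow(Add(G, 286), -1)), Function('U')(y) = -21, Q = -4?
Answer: Rational(32999233, 254) ≈ 1.2992e+5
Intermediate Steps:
Function('a')(I, n) = 12 (Function('a')(I, n) = Mul(-3, -4) = 12)
Function('x')(T, D) = 12
Function('s')(G) = Mul(61, Pow(Add(286, G), -1)) (Function('s')(G) = Mul(Add(12, 49), Pow(Add(G, 286), -1)) = Mul(61, Pow(Add(286, G), -1)))
Function('Z')(A) = Add(7434, Mul(-354, A)) (Function('Z')(A) = Mul(-354, Add(A, -21)) = Mul(-354, Add(-21, A)) = Add(7434, Mul(-354, A)))
Add(Function('s')(Add(-168, 136)), Function('Z')(-346)) = Add(Mul(61, Pow(Add(286, Add(-168, 136)), -1)), Add(7434, Mul(-354, -346))) = Add(Mul(61, Pow(Add(286, -32), -1)), Add(7434, 122484)) = Add(Mul(61, Pow(254, -1)), 129918) = Add(Mul(61, Rational(1, 254)), 129918) = Add(Rational(61, 254), 129918) = Rational(32999233, 254)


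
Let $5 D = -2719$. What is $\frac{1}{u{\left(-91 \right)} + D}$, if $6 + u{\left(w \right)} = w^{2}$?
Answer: $\frac{5}{38656} \approx 0.00012935$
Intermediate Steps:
$D = - \frac{2719}{5}$ ($D = \frac{1}{5} \left(-2719\right) = - \frac{2719}{5} \approx -543.8$)
$u{\left(w \right)} = -6 + w^{2}$
$\frac{1}{u{\left(-91 \right)} + D} = \frac{1}{\left(-6 + \left(-91\right)^{2}\right) - \frac{2719}{5}} = \frac{1}{\left(-6 + 8281\right) - \frac{2719}{5}} = \frac{1}{8275 - \frac{2719}{5}} = \frac{1}{\frac{38656}{5}} = \frac{5}{38656}$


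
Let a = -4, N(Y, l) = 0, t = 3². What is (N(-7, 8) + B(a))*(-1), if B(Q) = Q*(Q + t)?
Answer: 20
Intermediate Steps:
t = 9
B(Q) = Q*(9 + Q) (B(Q) = Q*(Q + 9) = Q*(9 + Q))
(N(-7, 8) + B(a))*(-1) = (0 - 4*(9 - 4))*(-1) = (0 - 4*5)*(-1) = (0 - 20)*(-1) = -20*(-1) = 20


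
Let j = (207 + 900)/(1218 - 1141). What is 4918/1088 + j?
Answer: 791551/41888 ≈ 18.897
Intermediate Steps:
j = 1107/77 ≈ 14.377
4918/1088 + j = 4918/1088 + 1107/77 = 4918*(1/1088) + 1107/77 = 2459/544 + 1107/77 = 791551/41888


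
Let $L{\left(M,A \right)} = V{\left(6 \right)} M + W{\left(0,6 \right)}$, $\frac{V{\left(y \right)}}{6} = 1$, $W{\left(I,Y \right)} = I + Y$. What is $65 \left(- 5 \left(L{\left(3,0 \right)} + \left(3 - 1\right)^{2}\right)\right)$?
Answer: $-9100$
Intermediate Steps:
$V{\left(y \right)} = 6$ ($V{\left(y \right)} = 6 \cdot 1 = 6$)
$L{\left(M,A \right)} = 6 + 6 M$ ($L{\left(M,A \right)} = 6 M + \left(0 + 6\right) = 6 M + 6 = 6 + 6 M$)
$65 \left(- 5 \left(L{\left(3,0 \right)} + \left(3 - 1\right)^{2}\right)\right) = 65 \left(- 5 \left(\left(6 + 6 \cdot 3\right) + \left(3 - 1\right)^{2}\right)\right) = 65 \left(- 5 \left(\left(6 + 18\right) + 2^{2}\right)\right) = 65 \left(- 5 \left(24 + 4\right)\right) = 65 \left(\left(-5\right) 28\right) = 65 \left(-140\right) = -9100$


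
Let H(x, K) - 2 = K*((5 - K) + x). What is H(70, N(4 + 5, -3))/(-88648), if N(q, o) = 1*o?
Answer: 29/11081 ≈ 0.0026171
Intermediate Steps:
N(q, o) = o
H(x, K) = 2 + K*(5 + x - K) (H(x, K) = 2 + K*((5 - K) + x) = 2 + K*(5 + x - K))
H(70, N(4 + 5, -3))/(-88648) = (2 - 1*(-3)**2 + 5*(-3) - 3*70)/(-88648) = (2 - 1*9 - 15 - 210)*(-1/88648) = (2 - 9 - 15 - 210)*(-1/88648) = -232*(-1/88648) = 29/11081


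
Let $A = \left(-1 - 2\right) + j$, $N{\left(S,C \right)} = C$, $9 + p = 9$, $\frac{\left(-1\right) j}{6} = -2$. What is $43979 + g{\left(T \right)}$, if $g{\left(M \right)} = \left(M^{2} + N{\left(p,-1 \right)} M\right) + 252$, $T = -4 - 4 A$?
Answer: $45871$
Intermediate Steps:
$j = 12$ ($j = \left(-6\right) \left(-2\right) = 12$)
$p = 0$ ($p = -9 + 9 = 0$)
$A = 9$ ($A = \left(-1 - 2\right) + 12 = -3 + 12 = 9$)
$T = -40$ ($T = -4 - 36 = -40$)
$g{\left(M \right)} = 252 + M^{2} - M$ ($g{\left(M \right)} = \left(M^{2} - M\right) + 252 = 252 + M^{2} - M$)
$43979 + g{\left(T \right)} = 43979 + \left(252 + \left(-40\right)^{2} - -40\right) = 43979 + \left(252 + 1600 + 40\right) = 43979 + 1892 = 45871$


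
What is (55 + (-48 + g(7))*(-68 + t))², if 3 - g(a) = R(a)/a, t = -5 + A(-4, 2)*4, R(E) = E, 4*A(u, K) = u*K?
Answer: 14295961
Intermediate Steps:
A(u, K) = K*u/4 (A(u, K) = (u*K)/4 = (K*u)/4 = K*u/4)
t = -13 (t = -5 + ((¼)*2*(-4))*4 = -5 - 2*4 = -5 - 8 = -13)
g(a) = 2 (g(a) = 3 - a/a = 3 - 1*1 = 3 - 1 = 2)
(55 + (-48 + g(7))*(-68 + t))² = (55 + (-48 + 2)*(-68 - 13))² = (55 - 46*(-81))² = (55 + 3726)² = 3781² = 14295961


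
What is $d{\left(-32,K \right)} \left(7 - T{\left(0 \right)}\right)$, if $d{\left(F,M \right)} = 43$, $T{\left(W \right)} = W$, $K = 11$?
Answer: $301$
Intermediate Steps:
$d{\left(-32,K \right)} \left(7 - T{\left(0 \right)}\right) = 43 \left(7 - 0\right) = 43 \left(7 + 0\right) = 43 \cdot 7 = 301$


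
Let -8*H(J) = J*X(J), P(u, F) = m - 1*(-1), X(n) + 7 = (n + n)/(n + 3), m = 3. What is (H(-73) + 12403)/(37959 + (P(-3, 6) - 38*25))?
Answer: 865071/2590910 ≈ 0.33389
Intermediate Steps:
X(n) = -7 + 2*n/(3 + n) (X(n) = -7 + (n + n)/(n + 3) = -7 + (2*n)/(3 + n) = -7 + 2*n/(3 + n))
P(u, F) = 4 (P(u, F) = 3 - 1*(-1) = 3 + 1 = 4)
H(J) = -J*(-21 - 5*J)/(8*(3 + J)) (H(J) = -J*(-21 - 5*J)/(3 + J)/8 = -J*(-21 - 5*J)/(8*(3 + J)))
(H(-73) + 12403)/(37959 + (P(-3, 6) - 38*25)) = ((⅛)*(-73)*(21 + 5*(-73))/(3 - 73) + 12403)/(37959 + (4 - 38*25)) = ((⅛)*(-73)*(21 - 365)/(-70) + 12403)/(37959 + (4 - 950)) = ((⅛)*(-73)*(-1/70)*(-344) + 12403)/(37959 - 946) = (-3139/70 + 12403)/37013 = (865071/70)*(1/37013) = 865071/2590910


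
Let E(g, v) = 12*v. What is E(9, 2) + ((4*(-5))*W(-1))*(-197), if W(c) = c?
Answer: -3916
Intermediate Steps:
E(9, 2) + ((4*(-5))*W(-1))*(-197) = 12*2 + ((4*(-5))*(-1))*(-197) = 24 - 20*(-1)*(-197) = 24 + 20*(-197) = 24 - 3940 = -3916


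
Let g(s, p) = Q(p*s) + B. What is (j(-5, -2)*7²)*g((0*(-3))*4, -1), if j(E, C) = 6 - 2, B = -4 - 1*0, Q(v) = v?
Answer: -784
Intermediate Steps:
B = -4 (B = -4 + 0 = -4)
j(E, C) = 4
g(s, p) = -4 + p*s (g(s, p) = p*s - 4 = -4 + p*s)
(j(-5, -2)*7²)*g((0*(-3))*4, -1) = (4*7²)*(-4 - 0*(-3)*4) = (4*49)*(-4 - 0*4) = 196*(-4 - 1*0) = 196*(-4 + 0) = 196*(-4) = -784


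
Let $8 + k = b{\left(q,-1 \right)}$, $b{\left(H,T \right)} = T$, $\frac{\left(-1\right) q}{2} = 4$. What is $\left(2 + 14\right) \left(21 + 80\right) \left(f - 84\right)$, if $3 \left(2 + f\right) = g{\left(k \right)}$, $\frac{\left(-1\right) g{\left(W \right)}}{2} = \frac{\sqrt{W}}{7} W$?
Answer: $-138976 + \frac{29088 i}{7} \approx -1.3898 \cdot 10^{5} + 4155.4 i$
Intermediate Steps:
$q = -8$ ($q = \left(-2\right) 4 = -8$)
$k = -9$ ($k = -8 - 1 = -9$)
$g{\left(W \right)} = - \frac{2 W^{\frac{3}{2}}}{7}$ ($g{\left(W \right)} = - 2 \frac{\sqrt{W}}{7} W = - 2 \frac{W^{\frac{3}{2}}}{7} = - \frac{2 W^{\frac{3}{2}}}{7}$)
$f = -2 + \frac{18 i}{7}$ ($f = -2 + \frac{\left(- \frac{2}{7}\right) \left(-9\right)^{\frac{3}{2}}}{3} = -2 + \frac{\left(- \frac{2}{7}\right) \left(- 27 i\right)}{3} = -2 + \frac{\frac{54}{7} i}{3} = -2 + \frac{18 i}{7} \approx -2.0 + 2.5714 i$)
$\left(2 + 14\right) \left(21 + 80\right) \left(f - 84\right) = \left(2 + 14\right) \left(21 + 80\right) \left(\left(-2 + \frac{18 i}{7}\right) - 84\right) = 16 \cdot 101 \left(-86 + \frac{18 i}{7}\right) = 1616 \left(-86 + \frac{18 i}{7}\right) = -138976 + \frac{29088 i}{7}$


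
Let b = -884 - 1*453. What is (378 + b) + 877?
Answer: -82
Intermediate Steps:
b = -1337 (b = -884 - 453 = -1337)
(378 + b) + 877 = (378 - 1337) + 877 = -959 + 877 = -82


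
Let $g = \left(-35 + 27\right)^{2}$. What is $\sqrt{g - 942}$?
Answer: $i \sqrt{878} \approx 29.631 i$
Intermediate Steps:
$g = 64$ ($g = \left(-8\right)^{2} = 64$)
$\sqrt{g - 942} = \sqrt{64 - 942} = \sqrt{-878} = i \sqrt{878}$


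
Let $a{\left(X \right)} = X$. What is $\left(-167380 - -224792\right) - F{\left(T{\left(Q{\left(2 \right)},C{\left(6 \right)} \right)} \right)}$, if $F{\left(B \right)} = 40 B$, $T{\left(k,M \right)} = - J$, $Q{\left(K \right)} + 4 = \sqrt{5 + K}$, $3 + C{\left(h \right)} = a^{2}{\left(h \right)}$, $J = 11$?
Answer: $57852$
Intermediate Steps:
$C{\left(h \right)} = -3 + h^{2}$
$Q{\left(K \right)} = -4 + \sqrt{5 + K}$
$T{\left(k,M \right)} = -11$ ($T{\left(k,M \right)} = \left(-1\right) 11 = -11$)
$\left(-167380 - -224792\right) - F{\left(T{\left(Q{\left(2 \right)},C{\left(6 \right)} \right)} \right)} = \left(-167380 - -224792\right) - 40 \left(-11\right) = \left(-167380 + 224792\right) - -440 = 57412 + 440 = 57852$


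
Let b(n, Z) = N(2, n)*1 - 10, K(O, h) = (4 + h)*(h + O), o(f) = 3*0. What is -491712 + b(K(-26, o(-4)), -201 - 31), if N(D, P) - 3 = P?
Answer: -491823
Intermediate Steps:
o(f) = 0
N(D, P) = 3 + P
K(O, h) = (4 + h)*(O + h)
b(n, Z) = -7 + n (b(n, Z) = (3 + n)*1 - 10 = (3 + n) - 10 = -7 + n)
-491712 + b(K(-26, o(-4)), -201 - 31) = -491712 + (-7 + (0² + 4*(-26) + 4*0 - 26*0)) = -491712 + (-7 + (0 - 104 + 0 + 0)) = -491712 + (-7 - 104) = -491712 - 111 = -491823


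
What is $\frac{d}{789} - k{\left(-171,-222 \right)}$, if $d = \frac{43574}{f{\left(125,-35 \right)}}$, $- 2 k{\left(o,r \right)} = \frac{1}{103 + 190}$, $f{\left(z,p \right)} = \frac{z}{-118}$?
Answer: $- \frac{3012956327}{57794250} \approx -52.132$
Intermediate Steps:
$f{\left(z,p \right)} = - \frac{z}{118}$ ($f{\left(z,p \right)} = z \left(- \frac{1}{118}\right) = - \frac{z}{118}$)
$k{\left(o,r \right)} = - \frac{1}{586}$ ($k{\left(o,r \right)} = - \frac{1}{2 \left(103 + 190\right)} = - \frac{1}{2 \cdot 293} = \left(- \frac{1}{2}\right) \frac{1}{293} = - \frac{1}{586}$)
$d = - \frac{5141732}{125}$ ($d = \frac{43574}{\left(- \frac{1}{118}\right) 125} = \frac{43574}{- \frac{125}{118}} = 43574 \left(- \frac{118}{125}\right) = - \frac{5141732}{125} \approx -41134.0$)
$\frac{d}{789} - k{\left(-171,-222 \right)} = - \frac{5141732}{125 \cdot 789} - - \frac{1}{586} = \left(- \frac{5141732}{125}\right) \frac{1}{789} + \frac{1}{586} = - \frac{5141732}{98625} + \frac{1}{586} = - \frac{3012956327}{57794250}$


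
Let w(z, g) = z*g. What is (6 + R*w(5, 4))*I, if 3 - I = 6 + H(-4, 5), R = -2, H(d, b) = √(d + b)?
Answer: 136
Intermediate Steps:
H(d, b) = √(b + d)
w(z, g) = g*z
I = -4 (I = 3 - (6 + √(5 - 4)) = 3 - (6 + √1) = 3 - (6 + 1) = 3 - 1*7 = 3 - 7 = -4)
(6 + R*w(5, 4))*I = (6 - 8*5)*(-4) = (6 - 2*20)*(-4) = (6 - 40)*(-4) = -34*(-4) = 136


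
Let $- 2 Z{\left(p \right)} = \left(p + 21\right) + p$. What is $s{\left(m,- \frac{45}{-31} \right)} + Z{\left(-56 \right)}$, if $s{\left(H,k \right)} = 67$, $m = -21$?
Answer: $\frac{225}{2} \approx 112.5$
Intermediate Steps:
$Z{\left(p \right)} = - \frac{21}{2} - p$ ($Z{\left(p \right)} = - \frac{\left(p + 21\right) + p}{2} = - \frac{\left(21 + p\right) + p}{2} = - \frac{21 + 2 p}{2} = - \frac{21}{2} - p$)
$s{\left(m,- \frac{45}{-31} \right)} + Z{\left(-56 \right)} = 67 - - \frac{91}{2} = 67 + \left(- \frac{21}{2} + 56\right) = 67 + \frac{91}{2} = \frac{225}{2}$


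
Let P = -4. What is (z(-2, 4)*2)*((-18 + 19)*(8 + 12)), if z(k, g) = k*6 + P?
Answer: -640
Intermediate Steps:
z(k, g) = -4 + 6*k (z(k, g) = k*6 - 4 = 6*k - 4 = -4 + 6*k)
(z(-2, 4)*2)*((-18 + 19)*(8 + 12)) = ((-4 + 6*(-2))*2)*((-18 + 19)*(8 + 12)) = ((-4 - 12)*2)*(1*20) = -16*2*20 = -32*20 = -640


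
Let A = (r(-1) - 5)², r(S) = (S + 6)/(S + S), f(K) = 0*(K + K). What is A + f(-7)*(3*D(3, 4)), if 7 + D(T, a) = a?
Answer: 225/4 ≈ 56.250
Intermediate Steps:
D(T, a) = -7 + a
f(K) = 0 (f(K) = 0*(2*K) = 0)
r(S) = (6 + S)/(2*S) (r(S) = (6 + S)/((2*S)) = (6 + S)*(1/(2*S)) = (6 + S)/(2*S))
A = 225/4 (A = ((½)*(6 - 1)/(-1) - 5)² = ((½)*(-1)*5 - 5)² = (-5/2 - 5)² = (-15/2)² = 225/4 ≈ 56.250)
A + f(-7)*(3*D(3, 4)) = 225/4 + 0*(3*(-7 + 4)) = 225/4 + 0*(3*(-3)) = 225/4 + 0*(-9) = 225/4 + 0 = 225/4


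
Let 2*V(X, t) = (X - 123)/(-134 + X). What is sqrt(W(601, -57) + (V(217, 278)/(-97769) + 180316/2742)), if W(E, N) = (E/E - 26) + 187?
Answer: sqrt(28191119998054262455311)/11125427817 ≈ 15.092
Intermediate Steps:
W(E, N) = 162 (W(E, N) = (1 - 26) + 187 = -25 + 187 = 162)
V(X, t) = (-123 + X)/(2*(-134 + X)) (V(X, t) = ((X - 123)/(-134 + X))/2 = ((-123 + X)/(-134 + X))/2 = (-123 + X)/(2*(-134 + X)))
sqrt(W(601, -57) + (V(217, 278)/(-97769) + 180316/2742)) = sqrt(162 + (((-123 + 217)/(2*(-134 + 217)))/(-97769) + 180316/2742)) = sqrt(162 + (((1/2)*94/83)*(-1/97769) + 180316*(1/2742))) = sqrt(162 + (((1/2)*(1/83)*94)*(-1/97769) + 90158/1371)) = sqrt(162 + ((47/83)*(-1/97769) + 90158/1371)) = sqrt(162 + (-47/8114827 + 90158/1371)) = sqrt(162 + 731616508229/11125427817) = sqrt(2533935814583/11125427817) = sqrt(28191119998054262455311)/11125427817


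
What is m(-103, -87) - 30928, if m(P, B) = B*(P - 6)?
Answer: -21445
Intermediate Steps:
m(P, B) = B*(-6 + P)
m(-103, -87) - 30928 = -87*(-6 - 103) - 30928 = -87*(-109) - 30928 = 9483 - 30928 = -21445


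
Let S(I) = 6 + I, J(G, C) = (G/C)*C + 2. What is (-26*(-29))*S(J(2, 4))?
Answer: 7540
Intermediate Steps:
J(G, C) = 2 + G (J(G, C) = (G/C)*C + 2 = G + 2 = 2 + G)
(-26*(-29))*S(J(2, 4)) = (-26*(-29))*(6 + (2 + 2)) = 754*(6 + 4) = 754*10 = 7540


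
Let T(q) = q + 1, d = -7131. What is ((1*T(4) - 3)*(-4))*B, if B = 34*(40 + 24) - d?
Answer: -74456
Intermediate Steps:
T(q) = 1 + q
B = 9307 (B = 34*(40 + 24) - 1*(-7131) = 34*64 + 7131 = 2176 + 7131 = 9307)
((1*T(4) - 3)*(-4))*B = ((1*(1 + 4) - 3)*(-4))*9307 = ((1*5 - 3)*(-4))*9307 = ((5 - 3)*(-4))*9307 = (2*(-4))*9307 = -8*9307 = -74456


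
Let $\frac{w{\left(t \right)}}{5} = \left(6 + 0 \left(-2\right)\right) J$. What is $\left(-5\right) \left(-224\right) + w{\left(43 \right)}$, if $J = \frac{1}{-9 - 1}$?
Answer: $1117$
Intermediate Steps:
$J = - \frac{1}{10}$ ($J = \frac{1}{-10} = - \frac{1}{10} \approx -0.1$)
$w{\left(t \right)} = -3$ ($w{\left(t \right)} = 5 \left(6 + 0 \left(-2\right)\right) \left(- \frac{1}{10}\right) = 5 \left(6 + 0\right) \left(- \frac{1}{10}\right) = 5 \cdot 6 \left(- \frac{1}{10}\right) = 5 \left(- \frac{3}{5}\right) = -3$)
$\left(-5\right) \left(-224\right) + w{\left(43 \right)} = \left(-5\right) \left(-224\right) - 3 = 1120 - 3 = 1117$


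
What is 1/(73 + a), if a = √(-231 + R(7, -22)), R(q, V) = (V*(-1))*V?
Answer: 73/6044 - I*√715/6044 ≈ 0.012078 - 0.0044241*I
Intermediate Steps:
R(q, V) = -V² (R(q, V) = (-V)*V = -V²)
a = I*√715 (a = √(-231 - 1*(-22)²) = √(-231 - 1*484) = √(-231 - 484) = √(-715) = I*√715 ≈ 26.739*I)
1/(73 + a) = 1/(73 + I*√715)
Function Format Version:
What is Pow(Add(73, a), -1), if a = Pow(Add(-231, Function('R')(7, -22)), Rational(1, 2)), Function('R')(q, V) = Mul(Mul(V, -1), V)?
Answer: Add(Rational(73, 6044), Mul(Rational(-1, 6044), I, Pow(715, Rational(1, 2)))) ≈ Add(0.012078, Mul(-0.0044241, I))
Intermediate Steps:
Function('R')(q, V) = Mul(-1, Pow(V, 2)) (Function('R')(q, V) = Mul(Mul(-1, V), V) = Mul(-1, Pow(V, 2)))
a = Mul(I, Pow(715, Rational(1, 2))) (a = Pow(Add(-231, Mul(-1, Pow(-22, 2))), Rational(1, 2)) = Pow(Add(-231, Mul(-1, 484)), Rational(1, 2)) = Pow(Add(-231, -484), Rational(1, 2)) = Pow(-715, Rational(1, 2)) = Mul(I, Pow(715, Rational(1, 2))) ≈ Mul(26.739, I))
Pow(Add(73, a), -1) = Pow(Add(73, Mul(I, Pow(715, Rational(1, 2)))), -1)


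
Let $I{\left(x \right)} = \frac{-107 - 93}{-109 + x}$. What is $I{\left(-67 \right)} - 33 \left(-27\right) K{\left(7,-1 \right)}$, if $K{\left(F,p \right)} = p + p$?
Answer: $- \frac{39179}{22} \approx -1780.9$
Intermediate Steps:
$K{\left(F,p \right)} = 2 p$
$I{\left(x \right)} = - \frac{200}{-109 + x}$
$I{\left(-67 \right)} - 33 \left(-27\right) K{\left(7,-1 \right)} = - \frac{200}{-109 - 67} - 33 \left(-27\right) 2 \left(-1\right) = - \frac{200}{-176} - \left(-891\right) \left(-2\right) = \left(-200\right) \left(- \frac{1}{176}\right) - 1782 = \frac{25}{22} - 1782 = - \frac{39179}{22}$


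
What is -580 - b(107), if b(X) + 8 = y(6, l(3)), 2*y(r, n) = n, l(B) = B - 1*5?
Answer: -571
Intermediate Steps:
l(B) = -5 + B (l(B) = B - 5 = -5 + B)
y(r, n) = n/2
b(X) = -9 (b(X) = -8 + (-5 + 3)/2 = -8 + (½)*(-2) = -8 - 1 = -9)
-580 - b(107) = -580 - 1*(-9) = -580 + 9 = -571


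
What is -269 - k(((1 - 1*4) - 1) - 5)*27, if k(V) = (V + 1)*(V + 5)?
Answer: -1133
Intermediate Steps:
k(V) = (1 + V)*(5 + V)
-269 - k(((1 - 1*4) - 1) - 5)*27 = -269 - (5 + (((1 - 1*4) - 1) - 5)**2 + 6*(((1 - 1*4) - 1) - 5))*27 = -269 - (5 + (((1 - 4) - 1) - 5)**2 + 6*(((1 - 4) - 1) - 5))*27 = -269 - (5 + ((-3 - 1) - 5)**2 + 6*((-3 - 1) - 5))*27 = -269 - (5 + (-4 - 5)**2 + 6*(-4 - 5))*27 = -269 - (5 + (-9)**2 + 6*(-9))*27 = -269 - (5 + 81 - 54)*27 = -269 - 32*27 = -269 - 1*864 = -269 - 864 = -1133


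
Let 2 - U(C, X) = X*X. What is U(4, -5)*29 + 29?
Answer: -638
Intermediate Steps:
U(C, X) = 2 - X² (U(C, X) = 2 - X*X = 2 - X²)
U(4, -5)*29 + 29 = (2 - 1*(-5)²)*29 + 29 = (2 - 1*25)*29 + 29 = (2 - 25)*29 + 29 = -23*29 + 29 = -667 + 29 = -638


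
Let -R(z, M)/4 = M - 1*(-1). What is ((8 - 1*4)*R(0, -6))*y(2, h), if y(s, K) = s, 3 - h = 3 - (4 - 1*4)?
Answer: 160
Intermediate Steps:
h = 0 (h = 3 - (3 - (4 - 1*4)) = 3 - (3 - (4 - 4)) = 3 - (3 - 1*0) = 3 - (3 + 0) = 3 - 1*3 = 3 - 3 = 0)
R(z, M) = -4 - 4*M (R(z, M) = -4*(M - 1*(-1)) = -4*(M + 1) = -4*(1 + M) = -4 - 4*M)
((8 - 1*4)*R(0, -6))*y(2, h) = ((8 - 1*4)*(-4 - 4*(-6)))*2 = ((8 - 4)*(-4 + 24))*2 = (4*20)*2 = 80*2 = 160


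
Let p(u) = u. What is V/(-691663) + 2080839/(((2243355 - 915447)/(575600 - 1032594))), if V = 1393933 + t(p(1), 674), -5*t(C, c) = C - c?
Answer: -548104663783246699/765387359170 ≈ -7.1611e+5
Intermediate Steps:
t(C, c) = -C/5 + c/5 (t(C, c) = -(C - c)/5 = -C/5 + c/5)
V = 6970338/5 (V = 1393933 + (-1/5*1 + (1/5)*674) = 1393933 + (-1/5 + 674/5) = 1393933 + 673/5 = 6970338/5 ≈ 1.3941e+6)
V/(-691663) + 2080839/(((2243355 - 915447)/(575600 - 1032594))) = (6970338/5)/(-691663) + 2080839/(((2243355 - 915447)/(575600 - 1032594))) = (6970338/5)*(-1/691663) + 2080839/((1327908/(-456994))) = -6970338/3458315 + 2080839/((1327908*(-1/456994))) = -6970338/3458315 + 2080839/(-663954/228497) = -6970338/3458315 + 2080839*(-228497/663954) = -6970338/3458315 - 158488489661/221318 = -548104663783246699/765387359170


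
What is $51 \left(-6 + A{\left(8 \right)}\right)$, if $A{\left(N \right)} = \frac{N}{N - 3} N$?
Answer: $\frac{1734}{5} \approx 346.8$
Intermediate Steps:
$A{\left(N \right)} = \frac{N^{2}}{-3 + N}$ ($A{\left(N \right)} = \frac{N}{-3 + N} N = \frac{N^{2}}{-3 + N}$)
$51 \left(-6 + A{\left(8 \right)}\right) = 51 \left(-6 + \frac{8^{2}}{-3 + 8}\right) = 51 \left(-6 + \frac{64}{5}\right) = 51 \cdot \frac{34}{5} = \frac{1734}{5}$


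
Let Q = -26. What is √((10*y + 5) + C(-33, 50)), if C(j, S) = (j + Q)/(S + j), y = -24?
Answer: I*√68918/17 ≈ 15.442*I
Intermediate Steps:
C(j, S) = (-26 + j)/(S + j) (C(j, S) = (j - 26)/(S + j) = (-26 + j)/(S + j))
√((10*y + 5) + C(-33, 50)) = √((10*(-24) + 5) + (-26 - 33)/(50 - 33)) = √((-240 + 5) - 59/17) = √(-235 + (1/17)*(-59)) = √(-235 - 59/17) = √(-4054/17) = I*√68918/17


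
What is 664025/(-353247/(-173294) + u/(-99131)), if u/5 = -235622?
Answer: 11407157659483850/239177122697 ≈ 47693.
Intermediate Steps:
u = -1178110 (u = 5*(-235622) = -1178110)
664025/(-353247/(-173294) + u/(-99131)) = 664025/(-353247/(-173294) - 1178110/(-99131)) = 664025/(-353247*(-1/173294) - 1178110*(-1/99131)) = 664025/(353247/173294 + 1178110/99131) = 664025/(239177122697/17178807514) = 664025*(17178807514/239177122697) = 11407157659483850/239177122697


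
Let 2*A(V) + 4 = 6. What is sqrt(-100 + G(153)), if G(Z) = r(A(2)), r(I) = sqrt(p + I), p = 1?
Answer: sqrt(-100 + sqrt(2)) ≈ 9.929*I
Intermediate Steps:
A(V) = 1 (A(V) = -2 + (1/2)*6 = -2 + 3 = 1)
r(I) = sqrt(1 + I)
G(Z) = sqrt(2) (G(Z) = sqrt(1 + 1) = sqrt(2))
sqrt(-100 + G(153)) = sqrt(-100 + sqrt(2))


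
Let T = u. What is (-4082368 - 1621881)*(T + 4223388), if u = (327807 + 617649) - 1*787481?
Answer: -24992385511387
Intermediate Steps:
u = 157975 (u = 945456 - 787481 = 157975)
T = 157975
(-4082368 - 1621881)*(T + 4223388) = (-4082368 - 1621881)*(157975 + 4223388) = -5704249*4381363 = -24992385511387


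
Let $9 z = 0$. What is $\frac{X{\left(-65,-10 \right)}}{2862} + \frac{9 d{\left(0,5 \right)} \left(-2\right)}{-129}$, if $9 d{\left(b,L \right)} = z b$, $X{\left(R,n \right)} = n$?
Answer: $- \frac{5}{1431} \approx -0.0034941$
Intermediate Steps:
$z = 0$ ($z = \frac{1}{9} \cdot 0 = 0$)
$d{\left(b,L \right)} = 0$ ($d{\left(b,L \right)} = \frac{0 b}{9} = \frac{1}{9} \cdot 0 = 0$)
$\frac{X{\left(-65,-10 \right)}}{2862} + \frac{9 d{\left(0,5 \right)} \left(-2\right)}{-129} = - \frac{10}{2862} + \frac{9 \cdot 0 \left(-2\right)}{-129} = \left(-10\right) \frac{1}{2862} + 0 \left(-2\right) \left(- \frac{1}{129}\right) = - \frac{5}{1431} + 0 \left(- \frac{1}{129}\right) = - \frac{5}{1431} + 0 = - \frac{5}{1431}$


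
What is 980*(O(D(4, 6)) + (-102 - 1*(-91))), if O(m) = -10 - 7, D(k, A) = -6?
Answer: -27440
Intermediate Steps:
O(m) = -17
980*(O(D(4, 6)) + (-102 - 1*(-91))) = 980*(-17 + (-102 - 1*(-91))) = 980*(-17 + (-102 + 91)) = 980*(-17 - 11) = 980*(-28) = -27440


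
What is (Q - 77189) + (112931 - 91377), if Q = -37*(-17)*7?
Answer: -51232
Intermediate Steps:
Q = 4403 (Q = 629*7 = 4403)
(Q - 77189) + (112931 - 91377) = (4403 - 77189) + (112931 - 91377) = -72786 + 21554 = -51232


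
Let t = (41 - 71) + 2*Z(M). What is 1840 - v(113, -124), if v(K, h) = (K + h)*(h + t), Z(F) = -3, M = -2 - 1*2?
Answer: 80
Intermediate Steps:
M = -4 (M = -2 - 2 = -4)
t = -36 (t = (41 - 71) + 2*(-3) = -30 - 6 = -36)
v(K, h) = (-36 + h)*(K + h) (v(K, h) = (K + h)*(h - 36) = (K + h)*(-36 + h) = (-36 + h)*(K + h))
1840 - v(113, -124) = 1840 - ((-124)**2 - 36*113 - 36*(-124) + 113*(-124)) = 1840 - (15376 - 4068 + 4464 - 14012) = 1840 - 1*1760 = 1840 - 1760 = 80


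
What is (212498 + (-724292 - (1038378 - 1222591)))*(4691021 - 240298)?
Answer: -1457972291063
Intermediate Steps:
(212498 + (-724292 - (1038378 - 1222591)))*(4691021 - 240298) = (212498 + (-724292 - 1*(-184213)))*4450723 = (212498 + (-724292 + 184213))*4450723 = (212498 - 540079)*4450723 = -327581*4450723 = -1457972291063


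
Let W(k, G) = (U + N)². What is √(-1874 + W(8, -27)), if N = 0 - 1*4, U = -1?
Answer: 43*I ≈ 43.0*I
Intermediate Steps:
N = -4 (N = 0 - 4 = -4)
W(k, G) = 25 (W(k, G) = (-1 - 4)² = (-5)² = 25)
√(-1874 + W(8, -27)) = √(-1874 + 25) = √(-1849) = 43*I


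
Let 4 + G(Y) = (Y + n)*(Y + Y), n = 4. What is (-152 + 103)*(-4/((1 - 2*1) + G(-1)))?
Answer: -196/11 ≈ -17.818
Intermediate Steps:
G(Y) = -4 + 2*Y*(4 + Y) (G(Y) = -4 + (Y + 4)*(Y + Y) = -4 + (4 + Y)*(2*Y) = -4 + 2*Y*(4 + Y))
(-152 + 103)*(-4/((1 - 2*1) + G(-1))) = (-152 + 103)*(-4/((1 - 2*1) + (-4 + 2*(-1)² + 8*(-1)))) = -49*(-4)/((1 - 2) + (-4 + 2*1 - 8)) = -49*(-4)/(-1 + (-4 + 2 - 8)) = -49*(-4)/(-1 - 10) = -49*(-4)/(-11) = -(-49)*(-4)/11 = -49*4/11 = -196/11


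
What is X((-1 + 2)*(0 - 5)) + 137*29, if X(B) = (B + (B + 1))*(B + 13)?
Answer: 3901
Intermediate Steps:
X(B) = (1 + 2*B)*(13 + B) (X(B) = (B + (1 + B))*(13 + B) = (1 + 2*B)*(13 + B))
X((-1 + 2)*(0 - 5)) + 137*29 = (13 + 2*((-1 + 2)*(0 - 5))**2 + 27*((-1 + 2)*(0 - 5))) + 137*29 = (13 + 2*(1*(-5))**2 + 27*(1*(-5))) + 3973 = (13 + 2*(-5)**2 + 27*(-5)) + 3973 = (13 + 2*25 - 135) + 3973 = (13 + 50 - 135) + 3973 = -72 + 3973 = 3901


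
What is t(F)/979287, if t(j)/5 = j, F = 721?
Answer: 3605/979287 ≈ 0.0036812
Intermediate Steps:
t(j) = 5*j
t(F)/979287 = (5*721)/979287 = 3605*(1/979287) = 3605/979287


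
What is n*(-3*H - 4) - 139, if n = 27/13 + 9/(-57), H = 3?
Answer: -3115/19 ≈ -163.95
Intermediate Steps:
n = 474/247 (n = 27*(1/13) + 9*(-1/57) = 27/13 - 3/19 = 474/247 ≈ 1.9190)
n*(-3*H - 4) - 139 = 474*(-3*3 - 4)/247 - 139 = 474*(-9 - 4)/247 - 139 = (474/247)*(-13) - 139 = -474/19 - 139 = -3115/19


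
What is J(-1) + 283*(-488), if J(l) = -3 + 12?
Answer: -138095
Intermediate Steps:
J(l) = 9
J(-1) + 283*(-488) = 9 + 283*(-488) = 9 - 138104 = -138095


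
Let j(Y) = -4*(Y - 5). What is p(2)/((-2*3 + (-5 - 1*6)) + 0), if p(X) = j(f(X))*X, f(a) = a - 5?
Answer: -64/17 ≈ -3.7647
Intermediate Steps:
f(a) = -5 + a
j(Y) = 20 - 4*Y (j(Y) = -4*(-5 + Y) = 20 - 4*Y)
p(X) = X*(40 - 4*X) (p(X) = (20 - 4*(-5 + X))*X = (20 + (20 - 4*X))*X = (40 - 4*X)*X = X*(40 - 4*X))
p(2)/((-2*3 + (-5 - 1*6)) + 0) = (4*2*(10 - 1*2))/((-2*3 + (-5 - 1*6)) + 0) = (4*2*(10 - 2))/((-6 + (-5 - 6)) + 0) = (4*2*8)/((-6 - 11) + 0) = 64/(-17 + 0) = 64/(-17) = -1/17*64 = -64/17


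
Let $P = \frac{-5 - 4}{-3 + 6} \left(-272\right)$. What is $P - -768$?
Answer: $1584$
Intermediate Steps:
$P = 816$ ($P = - \frac{9}{3} \left(-272\right) = \left(-9\right) \frac{1}{3} \left(-272\right) = \left(-3\right) \left(-272\right) = 816$)
$P - -768 = 816 - -768 = 816 + 768 = 1584$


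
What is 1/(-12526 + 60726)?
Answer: 1/48200 ≈ 2.0747e-5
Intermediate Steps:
1/(-12526 + 60726) = 1/48200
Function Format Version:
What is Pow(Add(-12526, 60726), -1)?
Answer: Rational(1, 48200) ≈ 2.0747e-5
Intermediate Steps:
Pow(Add(-12526, 60726), -1) = Pow(48200, -1) = Rational(1, 48200)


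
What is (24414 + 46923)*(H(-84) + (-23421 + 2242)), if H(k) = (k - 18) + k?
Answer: -1524115005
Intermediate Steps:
H(k) = -18 + 2*k (H(k) = (-18 + k) + k = -18 + 2*k)
(24414 + 46923)*(H(-84) + (-23421 + 2242)) = (24414 + 46923)*((-18 + 2*(-84)) + (-23421 + 2242)) = 71337*((-18 - 168) - 21179) = 71337*(-186 - 21179) = 71337*(-21365) = -1524115005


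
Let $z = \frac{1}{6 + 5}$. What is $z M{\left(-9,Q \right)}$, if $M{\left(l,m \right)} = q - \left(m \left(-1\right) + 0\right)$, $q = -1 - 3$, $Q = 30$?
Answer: $\frac{26}{11} \approx 2.3636$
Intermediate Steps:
$q = -4$ ($q = -1 - 3 = -4$)
$z = \frac{1}{11} \approx 0.090909$
$M{\left(l,m \right)} = -4 + m$ ($M{\left(l,m \right)} = -4 - \left(m \left(-1\right) + 0\right) = -4 - \left(- m + 0\right) = -4 - - m = -4 + m$)
$z M{\left(-9,Q \right)} = \frac{-4 + 30}{11} = \frac{1}{11} \cdot 26 = \frac{26}{11}$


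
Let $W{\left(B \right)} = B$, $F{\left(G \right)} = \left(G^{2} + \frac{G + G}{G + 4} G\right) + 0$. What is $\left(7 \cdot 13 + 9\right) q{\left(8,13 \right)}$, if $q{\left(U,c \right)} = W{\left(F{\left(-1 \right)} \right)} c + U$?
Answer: $\frac{8900}{3} \approx 2966.7$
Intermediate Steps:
$F{\left(G \right)} = G^{2} + \frac{2 G^{2}}{4 + G}$ ($F{\left(G \right)} = \left(G^{2} + \frac{2 G}{4 + G} G\right) + 0 = \left(G^{2} + \frac{2 G^{2}}{4 + G}\right) + 0 = G^{2} + \frac{2 G^{2}}{4 + G}$)
$q{\left(U,c \right)} = U + \frac{5 c}{3}$ ($q{\left(U,c \right)} = \frac{\left(-1\right)^{2} \left(6 - 1\right)}{4 - 1} c + U = 1 \cdot \frac{1}{3} \cdot 5 c + U = \frac{5 c}{3} + U = U + \frac{5 c}{3}$)
$\left(7 \cdot 13 + 9\right) q{\left(8,13 \right)} = \left(7 \cdot 13 + 9\right) \left(8 + \frac{5}{3} \cdot 13\right) = \left(91 + 9\right) \left(8 + \frac{65}{3}\right) = 100 \cdot \frac{89}{3} = \frac{8900}{3}$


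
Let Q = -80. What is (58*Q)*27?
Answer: -125280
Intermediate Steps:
(58*Q)*27 = (58*(-80))*27 = -4640*27 = -125280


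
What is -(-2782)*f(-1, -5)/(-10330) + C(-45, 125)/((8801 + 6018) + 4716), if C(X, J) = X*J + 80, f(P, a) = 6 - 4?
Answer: -16597259/20179655 ≈ -0.82247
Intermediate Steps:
f(P, a) = 2
C(X, J) = 80 + J*X (C(X, J) = J*X + 80 = 80 + J*X)
-(-2782)*f(-1, -5)/(-10330) + C(-45, 125)/((8801 + 6018) + 4716) = -(-2782)*2/(-10330) + (80 + 125*(-45))/((8801 + 6018) + 4716) = -1*(-5564)*(-1/10330) + (80 - 5625)/(14819 + 4716) = 5564*(-1/10330) - 5545/19535 = -2782/5165 - 5545*1/19535 = -2782/5165 - 1109/3907 = -16597259/20179655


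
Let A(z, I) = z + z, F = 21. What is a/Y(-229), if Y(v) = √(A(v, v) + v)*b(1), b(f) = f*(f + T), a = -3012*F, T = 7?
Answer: 5271*I*√687/458 ≈ 301.65*I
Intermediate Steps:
a = -63252 (a = -3012*21 = -63252)
b(f) = f*(7 + f) (b(f) = f*(f + 7) = f*(7 + f))
A(z, I) = 2*z
Y(v) = 8*√3*√v (Y(v) = √(2*v + v)*(1*(7 + 1)) = √(3*v)*(1*8) = (√3*√v)*8 = 8*√3*√v)
a/Y(-229) = -63252*(-I*√687/5496) = -(-5271)*I*√687/458 = 5271*I*√687/458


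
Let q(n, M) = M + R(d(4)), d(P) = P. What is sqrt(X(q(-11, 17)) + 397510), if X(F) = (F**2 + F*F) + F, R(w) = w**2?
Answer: sqrt(399721) ≈ 632.24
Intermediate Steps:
q(n, M) = 16 + M (q(n, M) = M + 4**2 = M + 16 = 16 + M)
X(F) = F + 2*F**2 (X(F) = (F**2 + F**2) + F = 2*F**2 + F = F + 2*F**2)
sqrt(X(q(-11, 17)) + 397510) = sqrt((16 + 17)*(1 + 2*(16 + 17)) + 397510) = sqrt(33*(1 + 2*33) + 397510) = sqrt(33*(1 + 66) + 397510) = sqrt(33*67 + 397510) = sqrt(2211 + 397510) = sqrt(399721)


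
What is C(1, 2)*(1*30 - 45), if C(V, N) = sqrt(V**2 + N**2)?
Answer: -15*sqrt(5) ≈ -33.541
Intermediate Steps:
C(V, N) = sqrt(N**2 + V**2)
C(1, 2)*(1*30 - 45) = sqrt(2**2 + 1**2)*(1*30 - 45) = sqrt(4 + 1)*(30 - 45) = sqrt(5)*(-15) = -15*sqrt(5)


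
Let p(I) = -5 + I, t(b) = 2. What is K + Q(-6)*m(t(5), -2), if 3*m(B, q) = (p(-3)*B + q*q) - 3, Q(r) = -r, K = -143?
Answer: -173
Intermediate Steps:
m(B, q) = -1 - 8*B/3 + q**2/3 (m(B, q) = (((-5 - 3)*B + q*q) - 3)/3 = ((-8*B + q**2) - 3)/3 = ((q**2 - 8*B) - 3)/3 = (-3 + q**2 - 8*B)/3 = -1 - 8*B/3 + q**2/3)
K + Q(-6)*m(t(5), -2) = -143 + (-1*(-6))*(-1 - 8/3*2 + (1/3)*(-2)**2) = -143 + 6*(-1 - 16/3 + (1/3)*4) = -143 + 6*(-1 - 16/3 + 4/3) = -143 + 6*(-5) = -143 - 30 = -173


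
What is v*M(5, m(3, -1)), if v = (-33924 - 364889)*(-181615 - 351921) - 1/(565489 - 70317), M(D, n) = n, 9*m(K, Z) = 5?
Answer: 526816196340580475/4456548 ≈ 1.1821e+11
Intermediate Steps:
m(K, Z) = 5/9 (m(K, Z) = (⅑)*5 = 5/9)
v = 105363239268116095/495172 (v = -398813*(-533536) - 1/495172 = 212781092768 - 1*1/495172 = 212781092768 - 1/495172 = 105363239268116095/495172 ≈ 2.1278e+11)
v*M(5, m(3, -1)) = (105363239268116095/495172)*(5/9) = 526816196340580475/4456548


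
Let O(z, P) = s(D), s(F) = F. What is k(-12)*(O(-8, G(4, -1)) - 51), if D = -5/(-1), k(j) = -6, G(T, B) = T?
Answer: 276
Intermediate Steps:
D = 5 (D = -5*(-1) = 5)
O(z, P) = 5
k(-12)*(O(-8, G(4, -1)) - 51) = -6*(5 - 51) = -6*(-46) = 276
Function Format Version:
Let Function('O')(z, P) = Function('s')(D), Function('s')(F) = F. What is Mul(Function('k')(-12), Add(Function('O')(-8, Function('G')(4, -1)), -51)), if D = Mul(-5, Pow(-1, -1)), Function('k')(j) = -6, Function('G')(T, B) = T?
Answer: 276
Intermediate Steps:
D = 5 (D = Mul(-5, -1) = 5)
Function('O')(z, P) = 5
Mul(Function('k')(-12), Add(Function('O')(-8, Function('G')(4, -1)), -51)) = Mul(-6, Add(5, -51)) = Mul(-6, -46) = 276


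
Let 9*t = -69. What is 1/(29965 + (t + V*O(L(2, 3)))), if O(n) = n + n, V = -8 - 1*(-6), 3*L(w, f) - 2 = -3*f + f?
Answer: 3/89888 ≈ 3.3375e-5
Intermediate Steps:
L(w, f) = ⅔ - 2*f/3 (L(w, f) = ⅔ + (-3*f + f)/3 = ⅔ + (-2*f)/3 = ⅔ - 2*f/3)
V = -2 (V = -8 + 6 = -2)
t = -23/3 (t = (⅑)*(-69) = -23/3 ≈ -7.6667)
O(n) = 2*n
1/(29965 + (t + V*O(L(2, 3)))) = 1/(29965 + (-23/3 - 4*(⅔ - ⅔*3))) = 1/(29965 + (-23/3 - 4*(⅔ - 2))) = 1/(29965 + (-23/3 - 4*(-4)/3)) = 1/(29965 + (-23/3 - 2*(-8/3))) = 1/(29965 + (-23/3 + 16/3)) = 1/(29965 - 7/3) = 1/(89888/3) = 3/89888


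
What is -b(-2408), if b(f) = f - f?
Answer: 0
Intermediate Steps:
b(f) = 0
-b(-2408) = -1*0 = 0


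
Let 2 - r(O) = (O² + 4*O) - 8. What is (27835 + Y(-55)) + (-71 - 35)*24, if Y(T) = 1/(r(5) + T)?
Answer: 2276189/90 ≈ 25291.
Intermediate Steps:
r(O) = 10 - O² - 4*O (r(O) = 2 - ((O² + 4*O) - 8) = 2 - (-8 + O² + 4*O) = 2 + (8 - O² - 4*O) = 10 - O² - 4*O)
Y(T) = 1/(-35 + T) (Y(T) = 1/((10 - 1*5² - 4*5) + T) = 1/((10 - 1*25 - 20) + T) = 1/((10 - 25 - 20) + T) = 1/(-35 + T))
(27835 + Y(-55)) + (-71 - 35)*24 = (27835 + 1/(-35 - 55)) + (-71 - 35)*24 = (27835 + 1/(-90)) - 106*24 = (27835 - 1/90) - 2544 = 2505149/90 - 2544 = 2276189/90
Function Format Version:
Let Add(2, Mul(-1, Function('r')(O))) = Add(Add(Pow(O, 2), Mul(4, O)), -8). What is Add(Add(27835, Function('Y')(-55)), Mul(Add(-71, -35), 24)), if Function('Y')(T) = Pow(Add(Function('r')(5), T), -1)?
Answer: Rational(2276189, 90) ≈ 25291.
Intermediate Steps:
Function('r')(O) = Add(10, Mul(-1, Pow(O, 2)), Mul(-4, O)) (Function('r')(O) = Add(2, Mul(-1, Add(Add(Pow(O, 2), Mul(4, O)), -8))) = Add(2, Mul(-1, Add(-8, Pow(O, 2), Mul(4, O)))) = Add(2, Add(8, Mul(-1, Pow(O, 2)), Mul(-4, O))) = Add(10, Mul(-1, Pow(O, 2)), Mul(-4, O)))
Function('Y')(T) = Pow(Add(-35, T), -1) (Function('Y')(T) = Pow(Add(Add(10, Mul(-1, Pow(5, 2)), Mul(-4, 5)), T), -1) = Pow(Add(Add(10, Mul(-1, 25), -20), T), -1) = Pow(Add(Add(10, -25, -20), T), -1) = Pow(Add(-35, T), -1))
Add(Add(27835, Function('Y')(-55)), Mul(Add(-71, -35), 24)) = Add(Add(27835, Pow(Add(-35, -55), -1)), Mul(Add(-71, -35), 24)) = Add(Add(27835, Pow(-90, -1)), Mul(-106, 24)) = Add(Add(27835, Rational(-1, 90)), -2544) = Add(Rational(2505149, 90), -2544) = Rational(2276189, 90)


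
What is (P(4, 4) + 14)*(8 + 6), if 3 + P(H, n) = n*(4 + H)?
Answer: 602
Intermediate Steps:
P(H, n) = -3 + n*(4 + H)
(P(4, 4) + 14)*(8 + 6) = ((-3 + 4*4 + 4*4) + 14)*(8 + 6) = ((-3 + 16 + 16) + 14)*14 = (29 + 14)*14 = 43*14 = 602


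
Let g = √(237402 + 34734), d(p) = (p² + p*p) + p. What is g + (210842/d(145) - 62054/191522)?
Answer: 18881256497/4040635395 + 2*√68034 ≈ 526.34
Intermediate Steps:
d(p) = p + 2*p² (d(p) = (p² + p²) + p = 2*p² + p = p + 2*p²)
g = 2*√68034 (g = √272136 = 2*√68034 ≈ 521.67)
g + (210842/d(145) - 62054/191522) = 2*√68034 + (210842/((145*(1 + 2*145))) - 62054/191522) = 2*√68034 + (210842/((145*(1 + 290))) - 62054*1/191522) = 2*√68034 + (210842/((145*291)) - 31027/95761) = 2*√68034 + (210842/42195 - 31027/95761) = 2*√68034 + 18881256497/4040635395 = 18881256497/4040635395 + 2*√68034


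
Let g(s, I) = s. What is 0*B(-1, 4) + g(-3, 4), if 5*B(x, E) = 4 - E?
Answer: -3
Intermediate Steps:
B(x, E) = ⅘ - E/5 (B(x, E) = (4 - E)/5 = ⅘ - E/5)
0*B(-1, 4) + g(-3, 4) = 0*(⅘ - ⅕*4) - 3 = 0*(⅘ - ⅘) - 3 = 0*0 - 3 = 0 - 3 = -3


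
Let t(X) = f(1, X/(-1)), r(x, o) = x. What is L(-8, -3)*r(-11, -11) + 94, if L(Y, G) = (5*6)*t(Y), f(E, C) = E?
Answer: -236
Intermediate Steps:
t(X) = 1
L(Y, G) = 30 (L(Y, G) = (5*6)*1 = 30*1 = 30)
L(-8, -3)*r(-11, -11) + 94 = 30*(-11) + 94 = -330 + 94 = -236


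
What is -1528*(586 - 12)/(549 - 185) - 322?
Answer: -35510/13 ≈ -2731.5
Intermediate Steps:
-1528*(586 - 12)/(549 - 185) - 322 = -877072/364 - 322 = -1528*41/26 - 322 = -31324/13 - 322 = -35510/13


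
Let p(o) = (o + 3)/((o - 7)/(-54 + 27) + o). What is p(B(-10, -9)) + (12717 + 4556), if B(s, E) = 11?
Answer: 5061367/293 ≈ 17274.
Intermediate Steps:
p(o) = (3 + o)/(7/27 + 26*o/27) (p(o) = (3 + o)/((-7 + o)/(-27) + o) = (3 + o)/((-7 + o)*(-1/27) + o) = (3 + o)/((7/27 - o/27) + o) = (3 + o)/(7/27 + 26*o/27))
p(B(-10, -9)) + (12717 + 4556) = 27*(3 + 11)/(7 + 26*11) + (12717 + 4556) = 27*14/(7 + 286) + 17273 = 27*14/293 + 17273 = 27*(1/293)*14 + 17273 = 378/293 + 17273 = 5061367/293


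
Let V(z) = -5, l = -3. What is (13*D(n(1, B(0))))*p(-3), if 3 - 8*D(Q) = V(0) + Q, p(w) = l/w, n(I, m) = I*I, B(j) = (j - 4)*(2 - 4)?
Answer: 91/8 ≈ 11.375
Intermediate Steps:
B(j) = 8 - 2*j (B(j) = (-4 + j)*(-2) = 8 - 2*j)
n(I, m) = I²
p(w) = -3/w
D(Q) = 1 - Q/8 (D(Q) = 3/8 - (-5 + Q)/8 = 3/8 + (5/8 - Q/8) = 1 - Q/8)
(13*D(n(1, B(0))))*p(-3) = (13*(1 - ⅛*1²))*(-3/(-3)) = (13*(1 - ⅛*1))*(-3*(-⅓)) = (13*(1 - ⅛))*1 = (13*(7/8))*1 = (91/8)*1 = 91/8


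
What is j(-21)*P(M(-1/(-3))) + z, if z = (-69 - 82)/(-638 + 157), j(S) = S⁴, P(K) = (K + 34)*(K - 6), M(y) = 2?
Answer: -13470531833/481 ≈ -2.8005e+7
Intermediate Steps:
P(K) = (-6 + K)*(34 + K) (P(K) = (34 + K)*(-6 + K) = (-6 + K)*(34 + K))
z = 151/481 (z = -151/(-481) = -151*(-1/481) = 151/481 ≈ 0.31393)
j(-21)*P(M(-1/(-3))) + z = (-21)⁴*(-204 + 2² + 28*2) + 151/481 = 194481*(-204 + 4 + 56) + 151/481 = 194481*(-144) + 151/481 = -28005264 + 151/481 = -13470531833/481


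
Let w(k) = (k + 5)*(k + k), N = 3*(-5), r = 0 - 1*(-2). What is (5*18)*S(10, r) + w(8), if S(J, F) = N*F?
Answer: -2492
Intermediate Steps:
r = 2 (r = 0 + 2 = 2)
N = -15
w(k) = 2*k*(5 + k) (w(k) = (5 + k)*(2*k) = 2*k*(5 + k))
S(J, F) = -15*F
(5*18)*S(10, r) + w(8) = (5*18)*(-15*2) + 2*8*(5 + 8) = 90*(-30) + 2*8*13 = -2700 + 208 = -2492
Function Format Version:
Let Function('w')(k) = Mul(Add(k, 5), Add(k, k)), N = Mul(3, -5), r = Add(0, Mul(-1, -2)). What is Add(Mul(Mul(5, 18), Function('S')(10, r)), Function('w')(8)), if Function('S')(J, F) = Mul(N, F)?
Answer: -2492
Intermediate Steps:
r = 2 (r = Add(0, 2) = 2)
N = -15
Function('w')(k) = Mul(2, k, Add(5, k)) (Function('w')(k) = Mul(Add(5, k), Mul(2, k)) = Mul(2, k, Add(5, k)))
Function('S')(J, F) = Mul(-15, F)
Add(Mul(Mul(5, 18), Function('S')(10, r)), Function('w')(8)) = Add(Mul(Mul(5, 18), Mul(-15, 2)), Mul(2, 8, Add(5, 8))) = Add(Mul(90, -30), Mul(2, 8, 13)) = Add(-2700, 208) = -2492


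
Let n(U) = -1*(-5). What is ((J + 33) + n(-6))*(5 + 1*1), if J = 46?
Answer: 504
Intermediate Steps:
n(U) = 5
((J + 33) + n(-6))*(5 + 1*1) = ((46 + 33) + 5)*(5 + 1*1) = (79 + 5)*(5 + 1) = 84*6 = 504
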